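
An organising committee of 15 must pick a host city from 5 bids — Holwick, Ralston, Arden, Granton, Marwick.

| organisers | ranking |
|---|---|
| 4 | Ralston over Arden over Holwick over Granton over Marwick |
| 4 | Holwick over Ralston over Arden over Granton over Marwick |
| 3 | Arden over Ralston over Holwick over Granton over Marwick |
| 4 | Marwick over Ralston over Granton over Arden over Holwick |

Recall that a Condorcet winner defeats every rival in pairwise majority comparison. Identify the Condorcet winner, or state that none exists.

Head-to-head results (15 organisers):
Holwick vs Ralston: Holwick is ranked higher on 4 ballots, Ralston on 11. Ralston wins 11–4.
Holwick vs Arden: 4 to 11, Arden.
Holwick vs Granton: Holwick is ranked higher on 4+4+3 = 11 ballots, Granton on 4. Holwick wins 11–4.
Holwick vs Marwick: Holwick preferred on 4+4+3 = 11 ballots; Holwick wins 11–4.
Ralston vs Arden: 4+4+4 = 12 for Ralston, 3 for Arden — Ralston by 12–3.
Ralston vs Granton: 15 to 0, Ralston.
Ralston vs Marwick: Ralston preferred on 4+4+3 = 11 ballots; Ralston wins 11–4.
Arden vs Granton: 4+4+3 = 11 for Arden, 4 for Granton — Arden by 11–4.
Arden vs Marwick: Arden is ranked higher on 4+4+3 = 11 ballots, Marwick on 4. Arden wins 11–4.
Granton vs Marwick: 11 to 4, Granton.
Ralston wins every pairwise contest, so Ralston is the Condorcet winner.

Ralston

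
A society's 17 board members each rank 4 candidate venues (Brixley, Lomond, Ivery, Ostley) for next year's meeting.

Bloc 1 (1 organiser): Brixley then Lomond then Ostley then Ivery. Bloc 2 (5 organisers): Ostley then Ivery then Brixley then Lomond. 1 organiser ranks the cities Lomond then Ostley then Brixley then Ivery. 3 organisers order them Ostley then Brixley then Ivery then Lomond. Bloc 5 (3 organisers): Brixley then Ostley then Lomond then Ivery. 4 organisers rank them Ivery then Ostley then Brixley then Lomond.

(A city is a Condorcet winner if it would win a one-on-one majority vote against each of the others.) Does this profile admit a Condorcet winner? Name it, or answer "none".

Ostley

Head-to-head results (17 organisers):
Brixley vs Lomond: Brixley is ranked higher on 1+5+3+3+4 = 16 ballots, Lomond on 1. Brixley wins 16–1.
Brixley vs Ivery: Brixley preferred on 1+1+3+3 = 8 ballots; Ivery wins 9–8.
Brixley vs Ostley: 4 to 13, Ostley.
Lomond vs Ivery: Lomond is ranked higher on 1+1+3 = 5 ballots, Ivery on 12. Ivery wins 12–5.
Lomond vs Ostley: Ostley wins 15–2.
Ivery vs Ostley: 4 to 13, Ostley.
Ostley defeats every rival head-to-head and is the Condorcet winner.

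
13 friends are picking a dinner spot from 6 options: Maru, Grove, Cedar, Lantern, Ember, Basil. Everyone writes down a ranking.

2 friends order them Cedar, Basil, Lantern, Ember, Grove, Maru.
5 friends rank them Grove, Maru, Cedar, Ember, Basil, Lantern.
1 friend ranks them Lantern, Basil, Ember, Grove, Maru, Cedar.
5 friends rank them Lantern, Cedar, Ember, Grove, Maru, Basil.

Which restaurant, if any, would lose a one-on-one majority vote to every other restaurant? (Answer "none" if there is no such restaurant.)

Head-to-head results (13 friends):
Maru vs Grove: Grove, 13–0.
Maru vs Cedar: Maru preferred on 5+1 = 6 ballots; Cedar wins 7–6.
Maru vs Lantern: Lantern, 8–5.
Maru vs Ember: Ember, 8–5.
Maru vs Basil: 10 to 3, Maru.
Grove vs Cedar: Grove is ranked higher on 5+1 = 6 ballots, Cedar on 7. Cedar wins 7–6.
Grove vs Lantern: Lantern, 8–5.
Grove vs Ember: Ember wins 8–5.
Grove vs Basil: 10 to 3, Grove.
Cedar–Lantern: Cedar 7–6.
Cedar vs Ember: 12 to 1, Cedar.
Cedar–Basil: Cedar 12–1.
Lantern vs Ember: 2+1+5 = 8 for Lantern, 5 for Ember — Lantern by 8–5.
Lantern–Basil: Basil 7–6.
Ember–Basil: Ember 10–3.
No restaurant is winless: Maru beats Basil; Grove beats Maru; Cedar beats Maru; Lantern beats Maru; Ember beats Maru; Basil beats Lantern. There is no Condorcet loser.

none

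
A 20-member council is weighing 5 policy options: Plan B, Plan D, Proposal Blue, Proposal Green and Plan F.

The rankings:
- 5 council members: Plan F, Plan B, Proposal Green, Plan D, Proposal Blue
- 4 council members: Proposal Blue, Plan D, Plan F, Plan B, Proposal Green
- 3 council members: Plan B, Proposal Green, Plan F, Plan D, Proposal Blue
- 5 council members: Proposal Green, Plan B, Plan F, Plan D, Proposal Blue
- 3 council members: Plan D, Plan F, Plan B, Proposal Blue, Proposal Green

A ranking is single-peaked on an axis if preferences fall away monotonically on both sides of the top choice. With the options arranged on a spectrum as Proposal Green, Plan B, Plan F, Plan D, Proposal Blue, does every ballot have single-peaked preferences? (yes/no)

yes

Axis positions: Proposal Green=1, Plan B=2, Plan F=3, Plan D=4, Proposal Blue=5.
Type 1 (peak Plan F at position 3): ranking walks positions 3-2-1-4-5, expanding outward from the peak — single-peaked.
Type 2 (peak Proposal Blue at position 5): ranking walks positions 5-4-3-2-1, expanding outward from the peak — single-peaked.
Type 3 (peak Plan B at position 2): ranking walks positions 2-1-3-4-5, expanding outward from the peak — single-peaked.
Type 4 (peak Proposal Green at position 1): ranking walks positions 1-2-3-4-5, expanding outward from the peak — single-peaked.
Type 5 (peak Plan D at position 4): ranking walks positions 4-3-2-5-1, expanding outward from the peak — single-peaked.
Every ranking is single-peaked on this axis.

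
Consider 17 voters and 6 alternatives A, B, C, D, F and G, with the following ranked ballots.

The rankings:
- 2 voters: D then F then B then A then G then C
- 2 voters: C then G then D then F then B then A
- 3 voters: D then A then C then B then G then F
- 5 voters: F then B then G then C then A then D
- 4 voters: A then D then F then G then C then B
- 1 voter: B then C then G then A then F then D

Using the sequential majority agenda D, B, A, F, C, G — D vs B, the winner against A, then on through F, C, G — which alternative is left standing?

Round 1: D vs B — 11–6, D advances.
Round 2: D vs A — 7–10, A advances.
Round 3: A vs F — 8–9, F advances.
Round 4: F vs C — 11–6, F advances.
Round 5: F vs G — 11–6, F advances.
F survives the agenda.

F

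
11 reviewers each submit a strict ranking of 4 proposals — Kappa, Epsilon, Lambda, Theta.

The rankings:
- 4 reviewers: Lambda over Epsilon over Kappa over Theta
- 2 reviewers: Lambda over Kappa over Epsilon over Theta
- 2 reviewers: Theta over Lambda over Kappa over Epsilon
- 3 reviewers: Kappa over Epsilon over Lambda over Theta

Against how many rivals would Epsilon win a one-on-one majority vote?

Epsilon against each rival (11 reviewers):
Epsilon vs Kappa: 4 to 7, Kappa.
Epsilon vs Lambda: Epsilon preferred on 3 ballots; Lambda wins 8–3.
Epsilon vs Theta: Epsilon, 9–2.
Epsilon beats Theta; loses to Kappa, Lambda — 1 pairwise win.

1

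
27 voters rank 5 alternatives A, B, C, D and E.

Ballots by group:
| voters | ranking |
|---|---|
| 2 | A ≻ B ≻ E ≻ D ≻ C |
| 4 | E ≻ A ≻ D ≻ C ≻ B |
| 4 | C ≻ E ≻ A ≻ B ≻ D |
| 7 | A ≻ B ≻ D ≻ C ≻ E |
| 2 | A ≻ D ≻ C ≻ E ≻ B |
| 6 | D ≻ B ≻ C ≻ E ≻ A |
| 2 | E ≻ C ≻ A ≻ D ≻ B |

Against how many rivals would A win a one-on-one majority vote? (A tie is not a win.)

A against each rival (27 voters):
A vs B: A is ranked higher on 2+4+4+7+2+2 = 21 ballots, B on 6. A wins 21–6.
A vs C: A is ranked higher on 2+4+7+2 = 15 ballots, C on 12. A wins 15–12.
A vs D: A is ranked higher on 2+4+4+7+2+2 = 21 ballots, D on 6. A wins 21–6.
A vs E: E, 16–11.
A beats B, C, D; loses to E — 3 pairwise wins.

3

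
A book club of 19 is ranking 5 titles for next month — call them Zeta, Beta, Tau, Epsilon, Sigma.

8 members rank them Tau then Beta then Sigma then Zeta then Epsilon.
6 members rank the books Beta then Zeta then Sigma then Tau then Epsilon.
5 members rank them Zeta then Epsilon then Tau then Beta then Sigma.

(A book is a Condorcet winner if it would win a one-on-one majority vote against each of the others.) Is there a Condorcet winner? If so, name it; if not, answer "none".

Check each pair by majority over 19 ballots:
Zeta vs Beta: 5 for Zeta, 14 for Beta — Beta by 14–5.
Zeta–Tau: Zeta 11–8.
Zeta vs Epsilon: Zeta, 19–0.
Zeta vs Sigma: Zeta is ranked higher on 6+5 = 11 ballots, Sigma on 8. Zeta wins 11–8.
Beta vs Tau: 6 for Beta, 13 for Tau — Tau by 13–6.
Beta vs Epsilon: Beta preferred on 8+6 = 14 ballots; Beta wins 14–5.
Beta vs Sigma: Beta is ranked higher on 8+6+5 = 19 ballots, Sigma on 0. Beta wins 19–0.
Tau–Epsilon: Tau 14–5.
Tau–Sigma: Tau 13–6.
Epsilon vs Sigma: 5 for Epsilon, 14 for Sigma — Sigma by 14–5.
Every book loses at least once (Zeta loses to Beta; Beta loses to Tau; Tau loses to Zeta; Epsilon loses to Zeta; Sigma loses to Zeta). The majority relation contains the cycle Zeta → Tau → Beta → Zeta, so there is no Condorcet winner.

none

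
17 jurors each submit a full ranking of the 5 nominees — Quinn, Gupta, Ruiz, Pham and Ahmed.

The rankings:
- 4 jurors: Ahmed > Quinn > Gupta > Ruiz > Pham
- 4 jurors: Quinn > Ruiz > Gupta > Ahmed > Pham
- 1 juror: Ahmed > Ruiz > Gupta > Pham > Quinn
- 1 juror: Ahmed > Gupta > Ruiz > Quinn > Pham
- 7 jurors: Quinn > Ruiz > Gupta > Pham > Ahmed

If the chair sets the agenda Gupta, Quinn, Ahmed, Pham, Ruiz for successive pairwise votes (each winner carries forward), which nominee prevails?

Quinn

Round 1: Gupta vs Quinn — 2–15, Quinn advances.
Round 2: Quinn vs Ahmed — 11–6, Quinn advances.
Round 3: Quinn vs Pham — 16–1, Quinn advances.
Round 4: Quinn vs Ruiz — 15–2, Quinn advances.
The agenda winner is Quinn.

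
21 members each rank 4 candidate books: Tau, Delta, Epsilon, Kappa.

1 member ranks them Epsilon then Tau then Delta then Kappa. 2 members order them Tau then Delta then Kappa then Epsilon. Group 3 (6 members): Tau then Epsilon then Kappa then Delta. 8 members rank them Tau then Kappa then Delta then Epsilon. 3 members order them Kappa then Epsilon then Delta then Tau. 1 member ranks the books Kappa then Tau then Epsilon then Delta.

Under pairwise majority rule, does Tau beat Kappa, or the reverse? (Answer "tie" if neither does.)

Tau

Ballots ranking Tau above Kappa: 1 + 2 + 6 + 8 = 17.
Ballots ranking Kappa above Tau: 21 − 17 = 4.
Tau wins the head-to-head 17–4.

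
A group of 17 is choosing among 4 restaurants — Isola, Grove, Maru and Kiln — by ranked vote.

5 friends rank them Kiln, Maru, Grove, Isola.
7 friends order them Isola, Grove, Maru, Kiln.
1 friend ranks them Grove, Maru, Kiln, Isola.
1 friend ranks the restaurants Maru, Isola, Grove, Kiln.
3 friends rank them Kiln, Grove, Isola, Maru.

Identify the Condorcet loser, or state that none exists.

none

Pairwise majorities:
Isola vs Grove: Isola preferred on 7+1 = 8 ballots; Grove wins 9–8.
Isola vs Maru: 7+3 = 10 for Isola, 7 for Maru — Isola by 10–7.
Isola vs Kiln: 8 to 9, Kiln.
Grove vs Maru: Grove wins 11–6.
Grove vs Kiln: Grove is ranked higher on 7+1+1 = 9 ballots, Kiln on 8. Grove wins 9–8.
Maru vs Kiln: Maru, 9–8.
Every restaurant wins at least one matchup (Isola beats Maru; Grove beats Isola; Maru beats Kiln; Kiln beats Isola), so there is no Condorcet loser.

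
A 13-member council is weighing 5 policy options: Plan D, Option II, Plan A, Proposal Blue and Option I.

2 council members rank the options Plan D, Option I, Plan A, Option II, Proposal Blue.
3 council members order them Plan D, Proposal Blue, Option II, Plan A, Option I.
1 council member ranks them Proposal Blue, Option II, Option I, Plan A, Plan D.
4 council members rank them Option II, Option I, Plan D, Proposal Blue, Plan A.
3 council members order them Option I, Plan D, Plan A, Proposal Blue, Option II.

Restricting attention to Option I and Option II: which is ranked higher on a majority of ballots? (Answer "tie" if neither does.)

Ballots ranking Option I above Option II: 2 + 3 = 5.
Ballots ranking Option II above Option I: 13 − 5 = 8.
Option II wins the head-to-head 8–5.

Option II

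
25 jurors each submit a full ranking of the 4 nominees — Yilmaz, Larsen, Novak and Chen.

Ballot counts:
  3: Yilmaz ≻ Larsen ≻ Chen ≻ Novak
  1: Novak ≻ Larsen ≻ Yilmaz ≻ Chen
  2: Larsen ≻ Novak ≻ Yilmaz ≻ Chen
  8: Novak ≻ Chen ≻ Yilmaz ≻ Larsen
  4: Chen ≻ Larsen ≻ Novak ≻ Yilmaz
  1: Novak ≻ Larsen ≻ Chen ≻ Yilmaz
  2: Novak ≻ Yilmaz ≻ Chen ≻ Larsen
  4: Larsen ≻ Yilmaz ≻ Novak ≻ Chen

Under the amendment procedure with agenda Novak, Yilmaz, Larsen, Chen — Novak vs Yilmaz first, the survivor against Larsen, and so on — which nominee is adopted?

Round 1: Novak vs Yilmaz — 18–7, Novak advances.
Round 2: Novak vs Larsen — 12–13, Larsen advances.
Round 3: Larsen vs Chen — 11–14, Chen advances.
The agenda winner is Chen.

Chen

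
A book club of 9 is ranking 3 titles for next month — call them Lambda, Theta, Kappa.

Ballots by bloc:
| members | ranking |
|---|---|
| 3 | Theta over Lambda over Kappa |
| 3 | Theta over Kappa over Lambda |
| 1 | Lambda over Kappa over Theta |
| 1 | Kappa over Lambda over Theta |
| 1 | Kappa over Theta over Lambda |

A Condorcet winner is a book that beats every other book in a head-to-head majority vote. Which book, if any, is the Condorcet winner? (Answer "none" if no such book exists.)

Check each pair by majority over 9 ballots:
Lambda vs Theta: Theta wins 7–2.
Lambda vs Kappa: Kappa, 5–4.
Theta vs Kappa: Theta, 6–3.
Theta beats each of Lambda, Kappa — Theta is the Condorcet winner.

Theta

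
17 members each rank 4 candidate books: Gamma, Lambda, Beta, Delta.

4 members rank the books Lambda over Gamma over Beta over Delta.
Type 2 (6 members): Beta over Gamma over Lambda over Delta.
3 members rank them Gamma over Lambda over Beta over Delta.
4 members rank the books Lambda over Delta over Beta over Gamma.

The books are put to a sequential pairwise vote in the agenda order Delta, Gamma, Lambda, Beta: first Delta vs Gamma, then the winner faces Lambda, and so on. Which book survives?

Beta

Round 1: Delta vs Gamma — 4–13, Gamma advances.
Round 2: Gamma vs Lambda — 9–8, Gamma advances.
Round 3: Gamma vs Beta — 7–10, Beta advances.
Beta survives the agenda.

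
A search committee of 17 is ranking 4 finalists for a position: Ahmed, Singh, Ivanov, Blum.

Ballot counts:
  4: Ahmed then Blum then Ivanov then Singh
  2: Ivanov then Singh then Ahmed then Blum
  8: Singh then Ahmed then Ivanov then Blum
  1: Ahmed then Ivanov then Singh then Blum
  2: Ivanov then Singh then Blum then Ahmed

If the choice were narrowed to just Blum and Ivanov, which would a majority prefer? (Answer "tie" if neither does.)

Ivanov

Ballots ranking Blum above Ivanov: 4.
Ballots ranking Ivanov above Blum: 17 − 4 = 13.
Ivanov wins the head-to-head 13–4.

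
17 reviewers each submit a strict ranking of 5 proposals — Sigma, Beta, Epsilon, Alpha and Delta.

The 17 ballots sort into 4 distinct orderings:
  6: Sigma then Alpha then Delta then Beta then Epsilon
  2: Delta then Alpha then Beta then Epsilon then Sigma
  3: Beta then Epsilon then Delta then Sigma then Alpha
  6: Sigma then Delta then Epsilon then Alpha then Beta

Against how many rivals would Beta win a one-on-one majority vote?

Beta against each rival (17 reviewers):
Beta vs Sigma: Sigma wins 12–5.
Beta vs Epsilon: Beta, 11–6.
Beta vs Alpha: 3 to 14, Alpha.
Beta vs Delta: Beta preferred on 3 ballots; Delta wins 14–3.
Beta beats Epsilon; loses to Sigma, Alpha, Delta — 1 pairwise win.

1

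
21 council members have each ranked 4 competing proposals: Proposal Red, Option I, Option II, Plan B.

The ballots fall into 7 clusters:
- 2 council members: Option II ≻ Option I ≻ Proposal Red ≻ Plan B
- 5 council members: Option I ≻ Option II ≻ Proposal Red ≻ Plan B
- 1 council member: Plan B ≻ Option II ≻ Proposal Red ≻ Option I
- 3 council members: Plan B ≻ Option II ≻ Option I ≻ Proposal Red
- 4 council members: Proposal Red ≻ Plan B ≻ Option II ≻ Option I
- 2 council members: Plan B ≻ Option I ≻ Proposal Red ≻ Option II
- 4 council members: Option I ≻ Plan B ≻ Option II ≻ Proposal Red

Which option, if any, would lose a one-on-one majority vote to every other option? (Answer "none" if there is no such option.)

Pairwise majorities:
Proposal Red vs Option I: Option I, 16–5.
Proposal Red vs Option II: Option II, 15–6.
Proposal Red vs Plan B: Proposal Red wins 11–10.
Option I–Option II: Option I 11–10.
Option I vs Plan B: Option I is ranked higher on 2+5+4 = 11 ballots, Plan B on 10. Option I wins 11–10.
Option II vs Plan B: Plan B, 14–7.
No option is winless: Proposal Red beats Plan B; Option I beats Proposal Red; Option II beats Proposal Red; Plan B beats Option II. There is no Condorcet loser.

none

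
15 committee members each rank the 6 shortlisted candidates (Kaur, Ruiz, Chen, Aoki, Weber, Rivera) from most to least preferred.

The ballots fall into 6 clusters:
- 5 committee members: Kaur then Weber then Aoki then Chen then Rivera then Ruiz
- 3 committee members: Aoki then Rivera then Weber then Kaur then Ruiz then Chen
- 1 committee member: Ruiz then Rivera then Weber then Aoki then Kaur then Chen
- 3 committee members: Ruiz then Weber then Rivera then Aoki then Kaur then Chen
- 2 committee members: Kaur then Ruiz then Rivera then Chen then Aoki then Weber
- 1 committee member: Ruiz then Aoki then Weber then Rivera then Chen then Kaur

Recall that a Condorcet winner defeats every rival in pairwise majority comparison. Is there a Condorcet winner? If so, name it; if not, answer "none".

Pairwise majorities:
Kaur–Ruiz: Kaur 10–5.
Kaur vs Chen: Kaur, 14–1.
Kaur–Aoki: Aoki 8–7.
Kaur vs Weber: Weber wins 8–7.
Kaur–Rivera: Rivera 8–7.
Ruiz–Chen: Ruiz 10–5.
Ruiz vs Aoki: Aoki, 8–7.
Ruiz vs Weber: Weber wins 8–7.
Ruiz vs Rivera: Rivera, 8–7.
Chen vs Aoki: Aoki wins 13–2.
Chen–Weber: Weber 13–2.
Chen–Rivera: Rivera 10–5.
Aoki vs Weber: Weber, 9–6.
Aoki vs Rivera: Aoki wins 9–6.
Weber–Rivera: Weber 9–6.
Only Weber has no losses; Weber is the Condorcet winner.

Weber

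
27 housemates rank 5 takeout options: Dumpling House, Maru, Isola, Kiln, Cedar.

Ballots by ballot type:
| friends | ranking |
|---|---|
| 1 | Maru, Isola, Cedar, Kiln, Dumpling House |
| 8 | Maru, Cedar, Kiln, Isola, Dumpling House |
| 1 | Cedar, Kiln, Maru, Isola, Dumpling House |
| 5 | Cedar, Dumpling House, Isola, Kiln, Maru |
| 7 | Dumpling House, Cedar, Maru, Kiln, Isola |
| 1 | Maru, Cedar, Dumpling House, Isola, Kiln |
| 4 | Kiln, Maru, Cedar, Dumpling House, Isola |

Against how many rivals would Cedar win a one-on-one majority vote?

Cedar against each rival (27 friends):
Cedar vs Dumpling House: 20 to 7, Cedar.
Cedar–Maru: Maru 14–13.
Cedar vs Isola: 8+1+5+7+1+4 = 26 for Cedar, 1 for Isola — Cedar by 26–1.
Cedar–Kiln: Cedar 23–4.
Cedar beats Dumpling House, Isola, Kiln; loses to Maru — 3 pairwise wins.

3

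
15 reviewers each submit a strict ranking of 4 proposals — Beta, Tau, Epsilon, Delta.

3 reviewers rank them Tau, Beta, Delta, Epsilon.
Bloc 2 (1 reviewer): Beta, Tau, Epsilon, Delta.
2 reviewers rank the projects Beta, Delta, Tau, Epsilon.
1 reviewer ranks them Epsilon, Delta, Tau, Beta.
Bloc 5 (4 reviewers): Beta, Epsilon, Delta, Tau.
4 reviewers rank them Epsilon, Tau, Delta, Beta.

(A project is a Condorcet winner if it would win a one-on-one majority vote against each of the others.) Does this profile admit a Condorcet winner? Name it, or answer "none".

Pairwise majorities:
Beta vs Tau: Beta is ranked higher on 1+2+4 = 7 ballots, Tau on 8. Tau wins 8–7.
Beta vs Epsilon: 3+1+2+4 = 10 for Beta, 5 for Epsilon — Beta by 10–5.
Beta vs Delta: 3+1+2+4 = 10 for Beta, 5 for Delta — Beta by 10–5.
Tau vs Epsilon: 3+1+2 = 6 for Tau, 9 for Epsilon — Epsilon by 9–6.
Tau vs Delta: Tau is ranked higher on 3+1+4 = 8 ballots, Delta on 7. Tau wins 8–7.
Epsilon vs Delta: 10 to 5, Epsilon.
Every project loses at least once (Beta loses to Tau; Tau loses to Epsilon; Epsilon loses to Beta; Delta loses to Beta). The majority relation contains the cycle Beta → Epsilon → Tau → Beta, so there is no Condorcet winner.

none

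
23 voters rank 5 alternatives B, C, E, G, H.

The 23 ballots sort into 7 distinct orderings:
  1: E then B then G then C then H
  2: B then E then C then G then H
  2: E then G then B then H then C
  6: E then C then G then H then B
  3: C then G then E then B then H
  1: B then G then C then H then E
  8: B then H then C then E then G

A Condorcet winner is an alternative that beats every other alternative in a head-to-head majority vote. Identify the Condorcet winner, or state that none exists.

none

Head-to-head results (23 voters):
B vs C: B preferred on 1+2+2+1+8 = 14 ballots; B wins 14–9.
B vs E: B is ranked higher on 2+1+8 = 11 ballots, E on 12. E wins 12–11.
B vs G: B is ranked higher on 1+2+1+8 = 12 ballots, G on 11. B wins 12–11.
B vs H: B preferred on 1+2+2+3+1+8 = 17 ballots; B wins 17–6.
C vs E: C is ranked higher on 3+1+8 = 12 ballots, E on 11. C wins 12–11.
C vs G: 2+6+3+8 = 19 for C, 4 for G — C by 19–4.
C vs H: C preferred on 1+2+6+3+1 = 13 ballots; C wins 13–10.
E vs G: E preferred on 1+2+2+6+8 = 19 ballots; E wins 19–4.
E vs H: 14 to 9, E.
G vs H: G is ranked higher on 1+2+2+6+3+1 = 15 ballots, H on 8. G wins 15–8.
Every alternative loses at least once (B loses to E; C loses to B; E loses to C; G loses to B; H loses to B). The majority relation contains the cycle B > C > E > B, so there is no Condorcet winner.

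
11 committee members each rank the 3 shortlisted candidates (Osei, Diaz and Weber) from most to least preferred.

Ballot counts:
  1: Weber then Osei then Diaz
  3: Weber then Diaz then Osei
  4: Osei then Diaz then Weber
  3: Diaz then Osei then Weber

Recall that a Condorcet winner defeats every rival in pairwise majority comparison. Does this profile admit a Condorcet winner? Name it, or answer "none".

Diaz

Head-to-head results (11 committee members):
Osei vs Diaz: Diaz, 6–5.
Osei vs Weber: 7 to 4, Osei.
Diaz vs Weber: Diaz preferred on 4+3 = 7 ballots; Diaz wins 7–4.
Diaz wins every pairwise contest, so Diaz is the Condorcet winner.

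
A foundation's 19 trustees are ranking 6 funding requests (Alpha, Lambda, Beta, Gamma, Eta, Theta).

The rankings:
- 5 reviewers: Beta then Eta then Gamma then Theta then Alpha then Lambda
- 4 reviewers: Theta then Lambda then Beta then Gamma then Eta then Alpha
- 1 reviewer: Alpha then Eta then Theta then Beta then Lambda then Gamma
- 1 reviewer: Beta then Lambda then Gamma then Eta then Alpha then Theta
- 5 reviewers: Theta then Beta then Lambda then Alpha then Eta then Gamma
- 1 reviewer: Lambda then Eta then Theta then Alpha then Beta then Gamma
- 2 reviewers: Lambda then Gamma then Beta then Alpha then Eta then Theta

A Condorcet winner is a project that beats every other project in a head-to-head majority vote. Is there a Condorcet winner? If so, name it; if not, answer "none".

Check each pair by majority over 19 ballots:
Alpha–Lambda: Lambda 13–6.
Alpha vs Beta: Beta wins 17–2.
Alpha vs Gamma: Gamma wins 12–7.
Alpha vs Eta: Eta, 11–8.
Alpha vs Theta: Theta, 15–4.
Lambda vs Beta: Beta wins 12–7.
Lambda vs Gamma: Lambda, 14–5.
Lambda vs Eta: Lambda, 13–6.
Lambda vs Theta: Theta wins 15–4.
Beta vs Gamma: Beta wins 17–2.
Beta vs Eta: Beta wins 17–2.
Beta vs Theta: Theta, 11–8.
Gamma vs Eta: Eta wins 12–7.
Gamma vs Theta: Theta wins 11–8.
Eta–Theta: Eta 10–9.
Each project drops at least one matchup (Alpha loses to Lambda; Lambda loses to Beta; Beta loses to Theta; Gamma loses to Lambda; Eta loses to Lambda; Theta loses to Eta); the cycle Lambda beats Eta beats Theta beats Lambda rules out a Condorcet winner.

none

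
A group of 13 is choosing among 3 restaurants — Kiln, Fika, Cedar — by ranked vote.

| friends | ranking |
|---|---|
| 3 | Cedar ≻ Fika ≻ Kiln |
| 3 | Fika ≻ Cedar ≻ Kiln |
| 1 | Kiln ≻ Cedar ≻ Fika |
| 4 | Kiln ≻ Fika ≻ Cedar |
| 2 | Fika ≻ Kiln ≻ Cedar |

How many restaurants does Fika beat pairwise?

Fika against each rival (13 friends):
Fika vs Kiln: Fika preferred on 3+3+2 = 8 ballots; Fika wins 8–5.
Fika vs Cedar: Fika, 9–4.
Fika beats Kiln, Cedar — 2 pairwise wins.

2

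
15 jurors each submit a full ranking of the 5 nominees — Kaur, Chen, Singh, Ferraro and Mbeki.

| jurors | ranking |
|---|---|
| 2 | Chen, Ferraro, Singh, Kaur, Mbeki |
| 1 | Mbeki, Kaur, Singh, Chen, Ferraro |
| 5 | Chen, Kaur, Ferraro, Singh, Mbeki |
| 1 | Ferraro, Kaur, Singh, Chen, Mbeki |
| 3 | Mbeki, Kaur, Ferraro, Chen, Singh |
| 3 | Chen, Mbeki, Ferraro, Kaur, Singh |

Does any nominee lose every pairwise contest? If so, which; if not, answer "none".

Pairwise majorities:
Kaur–Chen: Chen 10–5.
Kaur vs Singh: 1+5+1+3+3 = 13 for Kaur, 2 for Singh — Kaur by 13–2.
Kaur vs Ferraro: Kaur is ranked higher on 1+5+3 = 9 ballots, Ferraro on 6. Kaur wins 9–6.
Kaur vs Mbeki: Kaur is ranked higher on 2+5+1 = 8 ballots, Mbeki on 7. Kaur wins 8–7.
Chen vs Singh: Chen is ranked higher on 2+5+3+3 = 13 ballots, Singh on 2. Chen wins 13–2.
Chen vs Ferraro: Chen, 11–4.
Chen vs Mbeki: Chen, 11–4.
Singh vs Ferraro: 1 for Singh, 14 for Ferraro — Ferraro by 14–1.
Singh vs Mbeki: Singh wins 8–7.
Ferraro vs Mbeki: Ferraro, 8–7.
Mbeki is beaten in every head-to-head and is the Condorcet loser.

Mbeki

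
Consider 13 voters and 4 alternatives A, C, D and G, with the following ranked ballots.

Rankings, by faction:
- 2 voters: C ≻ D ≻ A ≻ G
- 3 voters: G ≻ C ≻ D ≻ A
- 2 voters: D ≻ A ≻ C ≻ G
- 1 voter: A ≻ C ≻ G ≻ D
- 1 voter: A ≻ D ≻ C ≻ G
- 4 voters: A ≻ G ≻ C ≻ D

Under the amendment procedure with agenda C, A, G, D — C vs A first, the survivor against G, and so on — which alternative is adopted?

D

Round 1: C vs A — 5–8, A advances.
Round 2: A vs G — 10–3, A advances.
Round 3: A vs D — 6–7, D advances.
The agenda winner is D.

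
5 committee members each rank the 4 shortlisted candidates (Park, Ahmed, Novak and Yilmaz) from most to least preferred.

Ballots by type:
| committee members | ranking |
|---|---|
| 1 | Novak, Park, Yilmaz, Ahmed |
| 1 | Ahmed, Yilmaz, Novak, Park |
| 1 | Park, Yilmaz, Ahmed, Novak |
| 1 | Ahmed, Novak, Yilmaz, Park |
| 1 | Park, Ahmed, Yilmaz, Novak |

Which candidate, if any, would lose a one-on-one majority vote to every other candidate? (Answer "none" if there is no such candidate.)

none

Head-to-head results (5 committee members):
Park vs Ahmed: 1+1+1 = 3 for Park, 2 for Ahmed — Park by 3–2.
Park vs Novak: Park preferred on 1+1 = 2 ballots; Novak wins 3–2.
Park vs Yilmaz: Park is ranked higher on 1+1+1 = 3 ballots, Yilmaz on 2. Park wins 3–2.
Ahmed–Novak: Ahmed 4–1.
Ahmed vs Yilmaz: 3 to 2, Ahmed.
Novak vs Yilmaz: Yilmaz wins 3–2.
No candidate is winless: Park beats Ahmed; Ahmed beats Novak; Novak beats Park; Yilmaz beats Novak. There is no Condorcet loser.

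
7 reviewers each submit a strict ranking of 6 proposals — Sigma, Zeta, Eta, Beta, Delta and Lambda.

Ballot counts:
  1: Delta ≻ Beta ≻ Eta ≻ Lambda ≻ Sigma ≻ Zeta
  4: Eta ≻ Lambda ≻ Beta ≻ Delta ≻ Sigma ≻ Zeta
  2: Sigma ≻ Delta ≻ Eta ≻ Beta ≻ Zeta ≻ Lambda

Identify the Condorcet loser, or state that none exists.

Head-to-head results (7 reviewers):
Sigma–Zeta: Sigma 7–0.
Sigma vs Eta: Sigma preferred on 2 ballots; Eta wins 5–2.
Sigma vs Beta: Beta, 5–2.
Sigma vs Delta: Sigma preferred on 2 ballots; Delta wins 5–2.
Sigma vs Lambda: 2 to 5, Lambda.
Zeta vs Eta: 0 for Zeta, 7 for Eta — Eta by 7–0.
Zeta–Beta: Beta 7–0.
Zeta vs Delta: Zeta preferred on 0 ballots; Delta wins 7–0.
Zeta vs Lambda: Lambda wins 5–2.
Eta vs Beta: Eta preferred on 4+2 = 6 ballots; Eta wins 6–1.
Eta–Delta: Eta 4–3.
Eta vs Lambda: 7 to 0, Eta.
Beta–Delta: Beta 4–3.
Beta–Lambda: Lambda 4–3.
Delta–Lambda: Lambda 4–3.
Zeta loses to every other project — it is the Condorcet loser.

Zeta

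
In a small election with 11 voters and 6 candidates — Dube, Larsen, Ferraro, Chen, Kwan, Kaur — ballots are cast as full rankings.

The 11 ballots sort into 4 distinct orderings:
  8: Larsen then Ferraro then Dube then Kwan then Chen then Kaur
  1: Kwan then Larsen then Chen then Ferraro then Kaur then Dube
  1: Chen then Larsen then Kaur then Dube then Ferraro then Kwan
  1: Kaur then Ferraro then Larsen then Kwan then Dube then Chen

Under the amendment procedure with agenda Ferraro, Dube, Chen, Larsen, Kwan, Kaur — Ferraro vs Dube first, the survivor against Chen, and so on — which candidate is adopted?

Round 1: Ferraro vs Dube — 10–1, Ferraro advances.
Round 2: Ferraro vs Chen — 9–2, Ferraro advances.
Round 3: Ferraro vs Larsen — 1–10, Larsen advances.
Round 4: Larsen vs Kwan — 10–1, Larsen advances.
Round 5: Larsen vs Kaur — 10–1, Larsen advances.
The agenda winner is Larsen.

Larsen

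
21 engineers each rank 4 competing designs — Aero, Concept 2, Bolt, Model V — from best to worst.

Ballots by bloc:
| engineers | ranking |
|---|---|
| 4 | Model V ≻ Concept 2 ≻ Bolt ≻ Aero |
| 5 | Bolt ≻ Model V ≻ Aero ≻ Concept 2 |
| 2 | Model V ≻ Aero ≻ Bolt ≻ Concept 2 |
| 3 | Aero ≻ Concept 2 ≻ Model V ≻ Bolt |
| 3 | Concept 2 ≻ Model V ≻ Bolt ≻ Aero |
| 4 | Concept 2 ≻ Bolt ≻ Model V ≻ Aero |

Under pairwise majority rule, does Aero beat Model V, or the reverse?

Model V

Ballots ranking Aero above Model V: 3.
Ballots ranking Model V above Aero: 21 − 3 = 18.
Model V wins the head-to-head 18–3.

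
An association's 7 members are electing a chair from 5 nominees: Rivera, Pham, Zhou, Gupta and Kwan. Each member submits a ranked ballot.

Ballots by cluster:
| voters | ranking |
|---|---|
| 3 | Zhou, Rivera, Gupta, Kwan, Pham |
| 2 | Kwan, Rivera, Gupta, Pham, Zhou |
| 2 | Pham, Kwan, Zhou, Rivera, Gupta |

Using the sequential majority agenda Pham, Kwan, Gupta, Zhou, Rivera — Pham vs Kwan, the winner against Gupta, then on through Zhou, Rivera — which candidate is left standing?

Round 1: Pham vs Kwan — 2–5, Kwan advances.
Round 2: Kwan vs Gupta — 4–3, Kwan advances.
Round 3: Kwan vs Zhou — 4–3, Kwan advances.
Round 4: Kwan vs Rivera — 4–3, Kwan advances.
Kwan survives the agenda.

Kwan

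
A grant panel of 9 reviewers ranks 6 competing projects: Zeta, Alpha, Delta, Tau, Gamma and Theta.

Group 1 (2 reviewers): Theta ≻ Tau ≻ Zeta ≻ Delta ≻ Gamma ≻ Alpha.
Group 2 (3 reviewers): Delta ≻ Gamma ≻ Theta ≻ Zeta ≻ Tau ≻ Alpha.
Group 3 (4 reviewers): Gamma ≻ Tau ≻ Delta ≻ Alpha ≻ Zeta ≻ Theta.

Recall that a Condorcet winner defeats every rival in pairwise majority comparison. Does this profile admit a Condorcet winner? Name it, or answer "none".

Pairwise majorities:
Zeta vs Alpha: Zeta is ranked higher on 2+3 = 5 ballots, Alpha on 4. Zeta wins 5–4.
Zeta vs Delta: Zeta preferred on 2 ballots; Delta wins 7–2.
Zeta vs Tau: 3 for Zeta, 6 for Tau — Tau by 6–3.
Zeta vs Gamma: Zeta preferred on 2 ballots; Gamma wins 7–2.
Zeta vs Theta: Zeta is ranked higher on 4 ballots, Theta on 5. Theta wins 5–4.
Alpha vs Delta: Alpha preferred on 0 ballots; Delta wins 9–0.
Alpha vs Tau: Alpha preferred on 0 ballots; Tau wins 9–0.
Alpha vs Gamma: Alpha is ranked higher on 0 ballots, Gamma on 9. Gamma wins 9–0.
Alpha vs Theta: 4 to 5, Theta.
Delta vs Tau: Delta is ranked higher on 3 ballots, Tau on 6. Tau wins 6–3.
Delta vs Gamma: Delta is ranked higher on 2+3 = 5 ballots, Gamma on 4. Delta wins 5–4.
Delta vs Theta: 3+4 = 7 for Delta, 2 for Theta — Delta by 7–2.
Tau vs Gamma: 2 for Tau, 7 for Gamma — Gamma by 7–2.
Tau vs Theta: 4 to 5, Theta.
Gamma vs Theta: 7 to 2, Gamma.
No project is unbeaten: Zeta loses to Delta; Alpha loses to Zeta; Delta loses to Tau; Tau loses to Gamma; Gamma loses to Delta; Theta loses to Delta. In particular Delta → Gamma → Tau → Delta is a majority cycle — no Condorcet winner exists.

none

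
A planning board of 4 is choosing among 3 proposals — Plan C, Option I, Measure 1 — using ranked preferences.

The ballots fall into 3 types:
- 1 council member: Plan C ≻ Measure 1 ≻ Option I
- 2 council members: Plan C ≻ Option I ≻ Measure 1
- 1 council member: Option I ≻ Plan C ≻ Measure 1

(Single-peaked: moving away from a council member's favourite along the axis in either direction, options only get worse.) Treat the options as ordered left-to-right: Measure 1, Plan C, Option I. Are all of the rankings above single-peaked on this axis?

yes

Axis positions: Measure 1=1, Plan C=2, Option I=3.
Type 1 (peak Plan C at position 2): ranking walks positions 2-1-3, expanding outward from the peak — single-peaked.
Type 2 (peak Plan C at position 2): ranking walks positions 2-3-1, expanding outward from the peak — single-peaked.
Type 3 (peak Option I at position 3): ranking walks positions 3-2-1, expanding outward from the peak — single-peaked.
Every ranking is single-peaked on this axis.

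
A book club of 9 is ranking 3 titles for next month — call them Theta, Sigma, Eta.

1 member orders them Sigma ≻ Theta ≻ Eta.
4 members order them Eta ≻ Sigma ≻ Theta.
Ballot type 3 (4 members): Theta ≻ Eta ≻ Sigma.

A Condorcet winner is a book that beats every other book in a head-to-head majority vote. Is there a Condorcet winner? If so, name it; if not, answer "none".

none

Check each pair by majority over 9 ballots:
Theta vs Sigma: Theta preferred on 4 ballots; Sigma wins 5–4.
Theta vs Eta: 5 to 4, Theta.
Sigma vs Eta: Sigma preferred on 1 ballot; Eta wins 8–1.
Every book loses at least once (Theta loses to Sigma; Sigma loses to Eta; Eta loses to Theta). The majority relation contains the cycle Theta > Eta > Sigma > Theta, so there is no Condorcet winner.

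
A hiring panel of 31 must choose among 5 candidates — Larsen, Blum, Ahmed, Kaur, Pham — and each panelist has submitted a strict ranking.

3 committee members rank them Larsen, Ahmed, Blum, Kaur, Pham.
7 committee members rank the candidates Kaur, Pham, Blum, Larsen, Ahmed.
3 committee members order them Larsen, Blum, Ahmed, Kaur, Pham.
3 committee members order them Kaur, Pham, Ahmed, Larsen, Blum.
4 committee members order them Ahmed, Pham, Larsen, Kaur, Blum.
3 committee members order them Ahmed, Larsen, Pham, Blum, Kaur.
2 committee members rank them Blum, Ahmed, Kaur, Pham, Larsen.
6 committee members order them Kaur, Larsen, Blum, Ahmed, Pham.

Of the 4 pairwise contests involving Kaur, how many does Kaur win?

Kaur against each rival (31 committee members):
Kaur vs Larsen: 7+3+2+6 = 18 for Kaur, 13 for Larsen — Kaur by 18–13.
Kaur vs Blum: 20 to 11, Kaur.
Kaur vs Ahmed: 16 to 15, Kaur.
Kaur vs Pham: Kaur preferred on 3+7+3+3+2+6 = 24 ballots; Kaur wins 24–7.
Kaur beats Larsen, Blum, Ahmed, Pham — 4 pairwise wins.

4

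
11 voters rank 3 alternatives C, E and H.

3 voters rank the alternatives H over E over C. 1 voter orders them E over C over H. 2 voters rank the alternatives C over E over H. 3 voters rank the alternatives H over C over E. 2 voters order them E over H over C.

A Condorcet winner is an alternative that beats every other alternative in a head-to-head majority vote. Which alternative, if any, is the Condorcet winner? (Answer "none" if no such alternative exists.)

H

Head-to-head results (11 voters):
C vs E: C is ranked higher on 2+3 = 5 ballots, E on 6. E wins 6–5.
C vs H: 1+2 = 3 for C, 8 for H — H by 8–3.
E vs H: 5 to 6, H.
Only H has no losses; H is the Condorcet winner.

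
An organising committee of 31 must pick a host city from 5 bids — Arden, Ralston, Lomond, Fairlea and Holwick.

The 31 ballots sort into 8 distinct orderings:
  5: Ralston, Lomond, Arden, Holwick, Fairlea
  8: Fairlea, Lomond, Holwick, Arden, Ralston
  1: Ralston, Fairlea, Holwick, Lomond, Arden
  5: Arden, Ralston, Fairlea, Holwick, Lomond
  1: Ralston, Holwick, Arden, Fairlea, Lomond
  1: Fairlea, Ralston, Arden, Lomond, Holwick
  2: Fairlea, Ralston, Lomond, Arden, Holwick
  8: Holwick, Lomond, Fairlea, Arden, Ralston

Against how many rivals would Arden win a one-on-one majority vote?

1

Arden against each rival (31 organisers):
Arden vs Ralston: Arden preferred on 8+5+8 = 21 ballots; Arden wins 21–10.
Arden–Lomond: Lomond 24–7.
Arden vs Fairlea: Fairlea wins 20–11.
Arden vs Holwick: Holwick wins 18–13.
Arden beats Ralston; loses to Lomond, Fairlea, Holwick — 1 pairwise win.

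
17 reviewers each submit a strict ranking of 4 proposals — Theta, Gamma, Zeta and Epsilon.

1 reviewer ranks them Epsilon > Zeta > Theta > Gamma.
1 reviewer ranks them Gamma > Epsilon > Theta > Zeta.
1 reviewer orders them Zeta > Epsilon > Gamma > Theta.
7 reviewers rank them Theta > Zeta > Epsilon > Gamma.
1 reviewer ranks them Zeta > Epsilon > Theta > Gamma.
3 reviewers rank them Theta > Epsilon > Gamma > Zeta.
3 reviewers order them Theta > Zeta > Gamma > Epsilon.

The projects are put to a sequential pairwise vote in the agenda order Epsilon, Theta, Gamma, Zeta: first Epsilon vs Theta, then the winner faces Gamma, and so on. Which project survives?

Theta

Round 1: Epsilon vs Theta — 4–13, Theta advances.
Round 2: Theta vs Gamma — 15–2, Theta advances.
Round 3: Theta vs Zeta — 14–3, Theta advances.
Theta survives the agenda.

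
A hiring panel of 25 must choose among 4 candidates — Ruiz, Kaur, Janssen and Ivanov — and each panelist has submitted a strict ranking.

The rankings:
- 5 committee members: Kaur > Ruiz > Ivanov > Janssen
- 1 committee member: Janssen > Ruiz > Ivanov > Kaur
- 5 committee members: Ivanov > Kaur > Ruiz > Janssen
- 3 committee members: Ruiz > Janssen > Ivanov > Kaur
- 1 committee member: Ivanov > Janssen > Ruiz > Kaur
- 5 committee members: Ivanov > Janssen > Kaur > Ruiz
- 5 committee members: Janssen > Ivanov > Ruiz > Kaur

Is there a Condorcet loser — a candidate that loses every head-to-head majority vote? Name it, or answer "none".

Pairwise majorities:
Ruiz vs Kaur: Kaur wins 15–10.
Ruiz vs Janssen: Ruiz, 13–12.
Ruiz vs Ivanov: Ruiz is ranked higher on 5+1+3 = 9 ballots, Ivanov on 16. Ivanov wins 16–9.
Kaur vs Janssen: 5+5 = 10 for Kaur, 15 for Janssen — Janssen by 15–10.
Kaur vs Ivanov: 5 for Kaur, 20 for Ivanov — Ivanov by 20–5.
Janssen vs Ivanov: Ivanov, 16–9.
Every candidate wins at least one matchup (Ruiz beats Janssen; Kaur beats Ruiz; Janssen beats Kaur; Ivanov beats Ruiz), so there is no Condorcet loser.

none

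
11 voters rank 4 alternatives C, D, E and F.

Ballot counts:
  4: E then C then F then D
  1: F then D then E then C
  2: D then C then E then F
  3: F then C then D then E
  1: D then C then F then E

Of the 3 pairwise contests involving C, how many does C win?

3

C against each rival (11 voters):
C vs D: C is ranked higher on 4+3 = 7 ballots, D on 4. C wins 7–4.
C vs E: C is ranked higher on 2+3+1 = 6 ballots, E on 5. C wins 6–5.
C vs F: C preferred on 4+2+1 = 7 ballots; C wins 7–4.
C beats D, E, F — 3 pairwise wins.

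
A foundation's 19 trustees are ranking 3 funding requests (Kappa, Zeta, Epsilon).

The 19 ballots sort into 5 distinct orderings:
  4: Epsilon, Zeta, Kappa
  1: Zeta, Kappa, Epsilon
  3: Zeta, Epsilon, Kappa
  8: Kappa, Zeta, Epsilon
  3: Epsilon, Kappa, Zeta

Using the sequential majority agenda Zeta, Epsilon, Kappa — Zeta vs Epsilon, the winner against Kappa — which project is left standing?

Round 1: Zeta vs Epsilon — 12–7, Zeta advances.
Round 2: Zeta vs Kappa — 8–11, Kappa advances.
Kappa survives the agenda.

Kappa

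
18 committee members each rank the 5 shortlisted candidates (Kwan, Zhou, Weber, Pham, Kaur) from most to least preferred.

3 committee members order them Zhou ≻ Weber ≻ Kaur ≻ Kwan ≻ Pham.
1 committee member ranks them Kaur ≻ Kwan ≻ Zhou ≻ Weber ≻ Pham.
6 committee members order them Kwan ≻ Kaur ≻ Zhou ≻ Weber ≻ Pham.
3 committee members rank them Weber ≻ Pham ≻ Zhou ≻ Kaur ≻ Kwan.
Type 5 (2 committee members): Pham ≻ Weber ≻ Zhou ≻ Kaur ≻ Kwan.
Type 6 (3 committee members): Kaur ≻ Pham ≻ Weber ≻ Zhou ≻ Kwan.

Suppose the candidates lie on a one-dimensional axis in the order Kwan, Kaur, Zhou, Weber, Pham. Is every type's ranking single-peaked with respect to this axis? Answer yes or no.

Axis positions: Kwan=1, Kaur=2, Zhou=3, Weber=4, Pham=5.
Type 1 (peak Zhou at position 3): ranking walks positions 3-4-2-1-5, expanding outward from the peak — single-peaked.
Type 2 (peak Kaur at position 2): ranking walks positions 2-1-3-4-5, expanding outward from the peak — single-peaked.
Type 3 (peak Kwan at position 1): ranking walks positions 1-2-3-4-5, expanding outward from the peak — single-peaked.
Type 4 (peak Weber at position 4): ranking walks positions 4-5-3-2-1, expanding outward from the peak — single-peaked.
Type 5 (peak Pham at position 5): ranking walks positions 5-4-3-2-1, expanding outward from the peak — single-peaked.
Type 6: ranking walks positions 2-5-4-3-1; Pham is ranked above Zhou even though Zhou lies between Pham and the peak Kaur on the axis — preferences dip and rise again. Not single-peaked.
Type 6 violates single-peakedness, so the profile is not single-peaked on this axis.

no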